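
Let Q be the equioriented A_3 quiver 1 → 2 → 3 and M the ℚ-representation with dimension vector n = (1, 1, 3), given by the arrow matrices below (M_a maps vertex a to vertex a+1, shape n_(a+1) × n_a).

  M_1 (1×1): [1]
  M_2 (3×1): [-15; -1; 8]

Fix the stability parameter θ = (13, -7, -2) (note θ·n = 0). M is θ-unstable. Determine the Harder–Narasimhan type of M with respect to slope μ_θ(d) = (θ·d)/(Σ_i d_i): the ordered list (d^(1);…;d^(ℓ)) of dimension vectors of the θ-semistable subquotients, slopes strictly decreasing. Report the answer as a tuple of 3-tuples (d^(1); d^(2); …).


Via rank(M_{q-1}∘⋯∘M_p): M ≅ I[1,3], I[3,3]^2.
μ_θ-semistable layers: μ^(1)=4/3; μ^(2)=-2

((1, 1, 1); (0, 0, 2))


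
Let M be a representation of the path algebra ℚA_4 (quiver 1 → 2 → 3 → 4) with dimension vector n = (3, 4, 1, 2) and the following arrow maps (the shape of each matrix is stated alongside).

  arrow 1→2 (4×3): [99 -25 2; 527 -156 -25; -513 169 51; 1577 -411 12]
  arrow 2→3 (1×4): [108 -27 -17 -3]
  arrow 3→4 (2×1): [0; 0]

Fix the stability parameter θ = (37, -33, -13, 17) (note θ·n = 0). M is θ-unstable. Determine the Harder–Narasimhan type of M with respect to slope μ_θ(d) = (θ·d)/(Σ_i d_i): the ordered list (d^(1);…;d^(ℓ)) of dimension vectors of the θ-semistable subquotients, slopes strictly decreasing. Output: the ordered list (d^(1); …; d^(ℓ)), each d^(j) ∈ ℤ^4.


Barcode: M ≅ I[1,2]^2, I[1,3], I[2,2], I[4,4]^2. HN layers by μ_θ (4 steps, strictly decreasing):
  μ^(1)=17; μ^(2)=2; μ^(3)=-3; μ^(4)=-33

((0, 0, 0, 2); (2, 2, 0, 0); (1, 1, 1, 0); (0, 1, 0, 0))


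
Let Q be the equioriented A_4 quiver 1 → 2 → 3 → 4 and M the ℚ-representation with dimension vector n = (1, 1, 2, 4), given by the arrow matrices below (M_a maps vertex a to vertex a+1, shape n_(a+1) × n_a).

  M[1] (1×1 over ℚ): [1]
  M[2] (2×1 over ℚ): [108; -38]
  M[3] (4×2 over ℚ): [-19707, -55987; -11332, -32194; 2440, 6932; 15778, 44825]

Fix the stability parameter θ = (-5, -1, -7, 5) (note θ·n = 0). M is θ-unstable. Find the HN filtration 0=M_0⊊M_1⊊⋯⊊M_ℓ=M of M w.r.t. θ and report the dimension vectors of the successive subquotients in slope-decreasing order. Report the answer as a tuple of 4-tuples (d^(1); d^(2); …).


Interval decomposition of M: I[1,4], I[3,4], I[4,4]^2.
HN type (ℓ=4): μ^(1)=5; μ^(2)=-4; μ^(3)=-5; μ^(4)=-7

((0, 0, 0, 4); (0, 1, 1, 0); (1, 0, 0, 0); (0, 0, 1, 0))


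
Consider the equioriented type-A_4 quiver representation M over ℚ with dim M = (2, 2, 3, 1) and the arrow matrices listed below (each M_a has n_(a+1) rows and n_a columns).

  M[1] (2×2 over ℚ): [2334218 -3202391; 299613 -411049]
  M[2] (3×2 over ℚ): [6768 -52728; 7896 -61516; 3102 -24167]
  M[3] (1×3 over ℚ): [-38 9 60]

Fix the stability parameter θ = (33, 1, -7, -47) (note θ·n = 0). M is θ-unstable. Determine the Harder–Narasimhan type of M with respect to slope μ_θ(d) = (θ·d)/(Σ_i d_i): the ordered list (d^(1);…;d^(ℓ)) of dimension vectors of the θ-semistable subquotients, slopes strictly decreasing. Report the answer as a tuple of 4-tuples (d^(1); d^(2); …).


Interval decomposition of M: I[1,2], I[1,3], I[3,3], I[3,4].
HN type (ℓ=4): μ^(1)=17; μ^(2)=9; μ^(3)=-7; μ^(4)=-27

((1, 1, 0, 0); (1, 1, 1, 0); (0, 0, 1, 0); (0, 0, 1, 1))


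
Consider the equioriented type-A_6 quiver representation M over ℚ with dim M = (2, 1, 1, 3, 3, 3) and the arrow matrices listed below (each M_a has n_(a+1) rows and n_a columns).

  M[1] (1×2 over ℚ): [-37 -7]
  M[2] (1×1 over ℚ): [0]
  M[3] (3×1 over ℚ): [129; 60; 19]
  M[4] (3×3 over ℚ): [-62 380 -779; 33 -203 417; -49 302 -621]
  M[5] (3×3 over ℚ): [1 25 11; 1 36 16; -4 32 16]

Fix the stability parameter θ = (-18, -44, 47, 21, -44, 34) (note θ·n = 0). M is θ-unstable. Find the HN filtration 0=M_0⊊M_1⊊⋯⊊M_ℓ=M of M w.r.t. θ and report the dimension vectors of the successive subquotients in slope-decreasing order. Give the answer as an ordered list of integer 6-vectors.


Barcode: M ≅ I[1,1], I[1,2], I[3,6], I[4,5], I[4,6], I[6,6]. HN layers by μ_θ (5 steps, strictly decreasing):
  μ^(1)=34; μ^(2)=8; μ^(3)=-23/2; μ^(4)=-18; μ^(5)=-31

((0, 0, 0, 0, 0, 3); (0, 0, 1, 1, 1, 0); (0, 0, 0, 2, 2, 0); (1, 0, 0, 0, 0, 0); (1, 1, 0, 0, 0, 0))


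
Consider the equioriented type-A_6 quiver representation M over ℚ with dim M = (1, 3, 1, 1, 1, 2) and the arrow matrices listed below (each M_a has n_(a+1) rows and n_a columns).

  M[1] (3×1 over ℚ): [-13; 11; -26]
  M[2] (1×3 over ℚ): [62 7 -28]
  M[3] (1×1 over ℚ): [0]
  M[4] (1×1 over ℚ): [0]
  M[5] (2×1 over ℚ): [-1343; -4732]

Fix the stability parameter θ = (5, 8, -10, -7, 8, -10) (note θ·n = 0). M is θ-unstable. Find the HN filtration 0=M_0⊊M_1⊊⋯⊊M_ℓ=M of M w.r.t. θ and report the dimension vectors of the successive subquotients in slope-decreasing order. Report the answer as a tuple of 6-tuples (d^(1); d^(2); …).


Via rank(M_{q-1}∘⋯∘M_p): M ≅ I[1,3], I[2,2]^2, I[4,4], I[5,6], I[6,6].
μ_θ-semistable layers: μ^(1)=8; μ^(2)=1; μ^(3)=-1; μ^(4)=-7; μ^(5)=-10

((0, 2, 0, 0, 0, 0); (1, 1, 1, 0, 0, 0); (0, 0, 0, 0, 1, 1); (0, 0, 0, 1, 0, 0); (0, 0, 0, 0, 0, 1))


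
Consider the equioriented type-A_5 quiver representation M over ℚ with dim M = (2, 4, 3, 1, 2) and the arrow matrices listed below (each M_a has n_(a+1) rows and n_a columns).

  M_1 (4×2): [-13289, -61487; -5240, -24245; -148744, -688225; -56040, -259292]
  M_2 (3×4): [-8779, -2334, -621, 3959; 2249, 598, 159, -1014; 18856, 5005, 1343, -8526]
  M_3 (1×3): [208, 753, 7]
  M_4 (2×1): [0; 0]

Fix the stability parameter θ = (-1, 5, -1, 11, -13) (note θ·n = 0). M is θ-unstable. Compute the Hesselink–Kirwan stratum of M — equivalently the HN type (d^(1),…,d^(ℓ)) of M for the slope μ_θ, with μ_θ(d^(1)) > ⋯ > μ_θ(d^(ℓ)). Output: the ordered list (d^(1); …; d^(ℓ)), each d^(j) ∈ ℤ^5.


Interval decomposition of M: I[1,2], I[1,4], I[2,3]^2, I[5,5]^2.
HN type (ℓ=5): μ^(1)=11; μ^(2)=5; μ^(3)=2; μ^(4)=-1; μ^(5)=-13

((0, 0, 0, 1, 0); (0, 1, 0, 0, 0); (0, 3, 3, 0, 0); (2, 0, 0, 0, 0); (0, 0, 0, 0, 2))


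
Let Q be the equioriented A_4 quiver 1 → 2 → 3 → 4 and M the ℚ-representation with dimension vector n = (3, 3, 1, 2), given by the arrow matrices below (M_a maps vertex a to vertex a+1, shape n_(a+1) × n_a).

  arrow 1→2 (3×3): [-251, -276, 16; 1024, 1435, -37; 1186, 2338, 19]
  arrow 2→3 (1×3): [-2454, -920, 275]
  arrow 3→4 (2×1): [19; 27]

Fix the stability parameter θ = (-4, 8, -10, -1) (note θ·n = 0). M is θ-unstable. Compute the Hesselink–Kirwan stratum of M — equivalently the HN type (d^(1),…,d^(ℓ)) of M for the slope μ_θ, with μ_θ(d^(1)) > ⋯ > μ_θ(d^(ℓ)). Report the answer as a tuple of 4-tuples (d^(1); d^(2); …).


Interval decomposition of M: I[1,2]^2, I[1,4], I[4,4].
HN type (ℓ=3): μ^(1)=8; μ^(2)=-1; μ^(3)=-4

((0, 2, 0, 0); (0, 1, 1, 2); (3, 0, 0, 0))


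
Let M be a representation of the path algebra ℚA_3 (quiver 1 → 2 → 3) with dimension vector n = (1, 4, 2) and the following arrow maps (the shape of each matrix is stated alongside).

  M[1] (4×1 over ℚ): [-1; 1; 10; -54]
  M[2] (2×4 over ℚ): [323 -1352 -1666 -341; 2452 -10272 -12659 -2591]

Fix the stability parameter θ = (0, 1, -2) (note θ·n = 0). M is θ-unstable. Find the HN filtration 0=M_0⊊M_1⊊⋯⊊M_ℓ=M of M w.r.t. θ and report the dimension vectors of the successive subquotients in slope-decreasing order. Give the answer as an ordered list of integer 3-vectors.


Interval decomposition of M: I[1,3], I[2,2]^2, I[2,3].
HN type (ℓ=3): μ^(1)=1; μ^(2)=-1/3; μ^(3)=-1/2

((0, 2, 0); (1, 1, 1); (0, 1, 1))


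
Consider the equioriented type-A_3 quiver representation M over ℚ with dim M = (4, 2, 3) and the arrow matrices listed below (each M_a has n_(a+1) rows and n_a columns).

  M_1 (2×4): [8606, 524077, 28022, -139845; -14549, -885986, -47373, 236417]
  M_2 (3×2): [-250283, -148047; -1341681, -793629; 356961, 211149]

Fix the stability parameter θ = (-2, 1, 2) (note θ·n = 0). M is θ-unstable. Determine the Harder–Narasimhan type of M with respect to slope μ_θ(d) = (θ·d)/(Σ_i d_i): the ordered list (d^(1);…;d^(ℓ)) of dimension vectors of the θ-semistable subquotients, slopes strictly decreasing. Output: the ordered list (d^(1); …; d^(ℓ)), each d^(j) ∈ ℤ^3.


Interval decomposition of M: I[1,1]^2, I[1,2], I[1,3], I[3,3]^2.
HN type (ℓ=3): μ^(1)=2; μ^(2)=1; μ^(3)=-2

((0, 0, 3); (0, 2, 0); (4, 0, 0))


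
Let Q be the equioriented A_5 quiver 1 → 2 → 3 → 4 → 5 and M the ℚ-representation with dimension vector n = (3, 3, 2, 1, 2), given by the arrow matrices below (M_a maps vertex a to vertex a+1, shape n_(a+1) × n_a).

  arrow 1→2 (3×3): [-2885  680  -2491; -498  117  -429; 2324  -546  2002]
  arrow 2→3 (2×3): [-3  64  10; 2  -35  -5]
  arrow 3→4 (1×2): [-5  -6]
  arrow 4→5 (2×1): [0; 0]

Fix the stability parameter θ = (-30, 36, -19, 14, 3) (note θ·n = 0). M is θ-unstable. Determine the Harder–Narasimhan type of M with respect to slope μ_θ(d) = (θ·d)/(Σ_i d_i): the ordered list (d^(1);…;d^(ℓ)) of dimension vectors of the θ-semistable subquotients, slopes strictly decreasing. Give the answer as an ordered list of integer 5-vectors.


Via rank(M_{q-1}∘⋯∘M_p): M ≅ I[1,1], I[1,3], I[1,4], I[2,2], I[5,5]^2.
μ_θ-semistable layers: μ^(1)=36; μ^(2)=14; μ^(3)=17/2; μ^(4)=3; μ^(5)=-30

((0, 1, 0, 0, 0); (0, 0, 0, 1, 0); (0, 2, 2, 0, 0); (0, 0, 0, 0, 2); (3, 0, 0, 0, 0))


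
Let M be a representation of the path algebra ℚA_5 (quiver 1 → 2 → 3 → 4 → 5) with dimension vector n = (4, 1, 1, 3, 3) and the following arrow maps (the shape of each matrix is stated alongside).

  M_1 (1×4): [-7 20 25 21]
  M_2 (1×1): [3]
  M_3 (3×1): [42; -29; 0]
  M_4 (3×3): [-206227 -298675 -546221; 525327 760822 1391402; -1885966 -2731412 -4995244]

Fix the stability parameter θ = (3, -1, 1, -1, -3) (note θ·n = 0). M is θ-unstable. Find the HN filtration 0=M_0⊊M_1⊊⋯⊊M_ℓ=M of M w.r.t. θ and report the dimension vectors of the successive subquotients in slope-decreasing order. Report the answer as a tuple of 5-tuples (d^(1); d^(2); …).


Via rank(M_{q-1}∘⋯∘M_p): M ≅ I[1,1]^3, I[1,5], I[4,4], I[4,5], I[5,5].
μ_θ-semistable layers: μ^(1)=3; μ^(2)=-1/5; μ^(3)=-1; μ^(4)=-2; μ^(5)=-3

((3, 0, 0, 0, 0); (1, 1, 1, 1, 1); (0, 0, 0, 1, 0); (0, 0, 0, 1, 1); (0, 0, 0, 0, 1))


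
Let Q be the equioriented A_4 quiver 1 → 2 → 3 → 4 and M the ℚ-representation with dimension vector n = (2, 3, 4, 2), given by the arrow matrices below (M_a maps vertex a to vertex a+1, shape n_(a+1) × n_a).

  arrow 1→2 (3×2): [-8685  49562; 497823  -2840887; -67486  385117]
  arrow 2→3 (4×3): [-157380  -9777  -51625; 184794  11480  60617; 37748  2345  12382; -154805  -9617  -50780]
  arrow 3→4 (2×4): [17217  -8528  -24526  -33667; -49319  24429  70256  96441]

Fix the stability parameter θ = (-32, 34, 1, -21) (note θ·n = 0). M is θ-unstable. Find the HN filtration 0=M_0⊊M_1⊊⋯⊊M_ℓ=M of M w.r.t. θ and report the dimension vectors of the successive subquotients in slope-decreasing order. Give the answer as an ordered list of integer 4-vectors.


Interval decomposition of M: I[1,4]^2, I[2,3], I[3,3].
HN type (ℓ=4): μ^(1)=35/2; μ^(2)=14/3; μ^(3)=1; μ^(4)=-32

((0, 1, 1, 0); (0, 2, 2, 2); (0, 0, 1, 0); (2, 0, 0, 0))


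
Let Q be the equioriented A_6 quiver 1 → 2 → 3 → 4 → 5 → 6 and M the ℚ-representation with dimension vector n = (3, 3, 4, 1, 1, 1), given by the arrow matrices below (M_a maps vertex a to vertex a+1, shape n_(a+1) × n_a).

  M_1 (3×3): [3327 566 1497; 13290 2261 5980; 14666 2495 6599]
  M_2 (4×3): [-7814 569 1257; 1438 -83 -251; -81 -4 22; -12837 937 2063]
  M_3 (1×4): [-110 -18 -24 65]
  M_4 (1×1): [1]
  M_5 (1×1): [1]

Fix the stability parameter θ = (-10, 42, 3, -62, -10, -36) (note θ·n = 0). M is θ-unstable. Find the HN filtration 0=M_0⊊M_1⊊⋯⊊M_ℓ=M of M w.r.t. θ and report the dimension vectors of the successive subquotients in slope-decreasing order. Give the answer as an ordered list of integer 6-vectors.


Via rank(M_{q-1}∘⋯∘M_p): M ≅ I[1,2], I[1,3], I[1,6], I[3,3]^2.
μ_θ-semistable layers: μ^(1)=42; μ^(2)=45/2; μ^(3)=3; μ^(4)=-10; μ^(5)=-73/6

((0, 1, 0, 0, 0, 0); (0, 1, 1, 0, 0, 0); (0, 0, 2, 0, 0, 0); (2, 0, 0, 0, 0, 0); (1, 1, 1, 1, 1, 1))


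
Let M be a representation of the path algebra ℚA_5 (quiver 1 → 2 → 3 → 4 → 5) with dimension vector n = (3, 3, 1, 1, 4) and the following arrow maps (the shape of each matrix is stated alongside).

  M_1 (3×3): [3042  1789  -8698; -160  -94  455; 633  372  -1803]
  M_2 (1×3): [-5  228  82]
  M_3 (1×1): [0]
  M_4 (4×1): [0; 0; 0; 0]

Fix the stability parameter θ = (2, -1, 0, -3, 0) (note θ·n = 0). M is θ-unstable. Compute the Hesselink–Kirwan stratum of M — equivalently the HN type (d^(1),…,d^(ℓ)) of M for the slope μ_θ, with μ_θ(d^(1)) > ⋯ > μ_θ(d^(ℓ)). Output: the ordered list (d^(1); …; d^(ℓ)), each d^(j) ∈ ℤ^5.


Barcode: M ≅ I[1,2]^2, I[1,3], I[4,4], I[5,5]^4. HN layers by μ_θ (4 steps, strictly decreasing):
  μ^(1)=1/2; μ^(2)=1/3; μ^(3)=0; μ^(4)=-3

((2, 2, 0, 0, 0); (1, 1, 1, 0, 0); (0, 0, 0, 0, 4); (0, 0, 0, 1, 0))


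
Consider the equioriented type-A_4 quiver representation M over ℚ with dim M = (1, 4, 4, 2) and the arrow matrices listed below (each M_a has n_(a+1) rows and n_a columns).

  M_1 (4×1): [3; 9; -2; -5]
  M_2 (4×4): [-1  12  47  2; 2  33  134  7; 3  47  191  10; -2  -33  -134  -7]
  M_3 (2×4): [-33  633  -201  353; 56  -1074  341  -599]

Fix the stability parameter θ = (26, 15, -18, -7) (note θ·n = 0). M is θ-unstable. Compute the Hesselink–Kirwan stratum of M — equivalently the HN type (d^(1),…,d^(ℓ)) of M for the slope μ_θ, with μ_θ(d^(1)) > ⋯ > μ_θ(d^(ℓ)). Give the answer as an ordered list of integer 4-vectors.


Via rank(M_{q-1}∘⋯∘M_p): M ≅ I[1,4], I[2,2], I[2,3], I[2,4], I[3,3].
μ_θ-semistable layers: μ^(1)=15; μ^(2)=4; μ^(3)=-3/2; μ^(4)=-10/3; μ^(5)=-18

((0, 1, 0, 0); (1, 1, 1, 1); (0, 1, 1, 0); (0, 1, 1, 1); (0, 0, 1, 0))


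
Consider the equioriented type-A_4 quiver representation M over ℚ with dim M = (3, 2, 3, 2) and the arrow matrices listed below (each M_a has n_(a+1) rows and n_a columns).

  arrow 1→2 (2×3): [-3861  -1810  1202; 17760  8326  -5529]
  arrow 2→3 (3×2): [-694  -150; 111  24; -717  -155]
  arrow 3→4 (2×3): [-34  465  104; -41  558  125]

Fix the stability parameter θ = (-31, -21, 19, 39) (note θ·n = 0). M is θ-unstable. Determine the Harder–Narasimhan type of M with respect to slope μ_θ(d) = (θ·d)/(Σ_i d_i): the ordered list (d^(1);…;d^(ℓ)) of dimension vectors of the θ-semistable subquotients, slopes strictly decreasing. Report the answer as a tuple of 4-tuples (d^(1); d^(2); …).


Interval decomposition of M: I[1,1], I[1,4]^2, I[3,3].
HN type (ℓ=4): μ^(1)=39; μ^(2)=19; μ^(3)=-21; μ^(4)=-31

((0, 0, 0, 2); (0, 0, 3, 0); (0, 2, 0, 0); (3, 0, 0, 0))


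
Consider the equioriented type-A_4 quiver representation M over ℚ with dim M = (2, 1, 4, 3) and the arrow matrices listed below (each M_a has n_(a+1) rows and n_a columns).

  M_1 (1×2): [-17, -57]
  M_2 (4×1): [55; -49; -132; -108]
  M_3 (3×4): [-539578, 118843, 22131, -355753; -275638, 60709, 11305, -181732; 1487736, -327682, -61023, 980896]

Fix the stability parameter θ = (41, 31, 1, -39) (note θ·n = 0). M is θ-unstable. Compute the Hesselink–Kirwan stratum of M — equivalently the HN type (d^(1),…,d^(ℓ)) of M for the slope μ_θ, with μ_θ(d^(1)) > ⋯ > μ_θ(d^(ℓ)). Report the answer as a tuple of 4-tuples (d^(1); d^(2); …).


Barcode: M ≅ I[1,1], I[1,4], I[3,3], I[3,4]^2. HN layers by μ_θ (4 steps, strictly decreasing):
  μ^(1)=41; μ^(2)=17/2; μ^(3)=1; μ^(4)=-19

((1, 0, 0, 0); (1, 1, 1, 1); (0, 0, 1, 0); (0, 0, 2, 2))


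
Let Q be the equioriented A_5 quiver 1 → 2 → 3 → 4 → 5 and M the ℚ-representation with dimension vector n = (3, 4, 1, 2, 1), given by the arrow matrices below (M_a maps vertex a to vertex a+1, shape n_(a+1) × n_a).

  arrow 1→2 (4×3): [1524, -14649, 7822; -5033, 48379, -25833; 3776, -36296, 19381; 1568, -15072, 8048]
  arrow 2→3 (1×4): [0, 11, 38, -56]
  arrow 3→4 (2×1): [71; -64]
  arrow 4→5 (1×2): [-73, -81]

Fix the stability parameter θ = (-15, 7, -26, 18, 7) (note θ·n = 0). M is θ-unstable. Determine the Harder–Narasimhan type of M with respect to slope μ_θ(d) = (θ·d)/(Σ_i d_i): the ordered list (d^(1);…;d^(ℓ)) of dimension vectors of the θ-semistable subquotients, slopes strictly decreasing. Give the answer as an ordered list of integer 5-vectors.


Barcode: M ≅ I[1,2]^2, I[1,5], I[2,2], I[4,4]. HN layers by μ_θ (5 steps, strictly decreasing):
  μ^(1)=18; μ^(2)=25/2; μ^(3)=7; μ^(4)=-19/2; μ^(5)=-15

((0, 0, 0, 1, 0); (0, 0, 0, 1, 1); (0, 3, 0, 0, 0); (0, 1, 1, 0, 0); (3, 0, 0, 0, 0))


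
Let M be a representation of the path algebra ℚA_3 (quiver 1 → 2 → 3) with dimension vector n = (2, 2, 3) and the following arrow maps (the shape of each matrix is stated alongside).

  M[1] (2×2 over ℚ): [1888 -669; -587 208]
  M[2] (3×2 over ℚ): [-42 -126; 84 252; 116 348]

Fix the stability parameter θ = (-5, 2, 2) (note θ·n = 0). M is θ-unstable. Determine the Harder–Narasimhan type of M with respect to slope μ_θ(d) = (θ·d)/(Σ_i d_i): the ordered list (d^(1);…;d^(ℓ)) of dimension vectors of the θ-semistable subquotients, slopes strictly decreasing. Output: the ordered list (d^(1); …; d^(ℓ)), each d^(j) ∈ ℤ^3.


Via rank(M_{q-1}∘⋯∘M_p): M ≅ I[1,2], I[1,3], I[3,3]^2.
μ_θ-semistable layers: μ^(1)=2; μ^(2)=-5

((0, 2, 3); (2, 0, 0))


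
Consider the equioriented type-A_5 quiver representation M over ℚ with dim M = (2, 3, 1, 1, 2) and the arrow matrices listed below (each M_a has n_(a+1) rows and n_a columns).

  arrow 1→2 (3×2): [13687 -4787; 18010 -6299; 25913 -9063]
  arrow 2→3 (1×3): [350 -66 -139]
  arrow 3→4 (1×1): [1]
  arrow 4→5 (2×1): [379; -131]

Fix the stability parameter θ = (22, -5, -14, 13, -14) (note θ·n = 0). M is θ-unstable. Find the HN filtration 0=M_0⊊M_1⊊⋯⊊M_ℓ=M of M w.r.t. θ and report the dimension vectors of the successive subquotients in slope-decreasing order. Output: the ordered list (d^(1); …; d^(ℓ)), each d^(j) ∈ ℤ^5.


Interval decomposition of M: I[1,2], I[1,5], I[2,2], I[5,5].
HN type (ℓ=4): μ^(1)=17/2; μ^(2)=2/5; μ^(3)=-5; μ^(4)=-14

((1, 1, 0, 0, 0); (1, 1, 1, 1, 1); (0, 1, 0, 0, 0); (0, 0, 0, 0, 1))


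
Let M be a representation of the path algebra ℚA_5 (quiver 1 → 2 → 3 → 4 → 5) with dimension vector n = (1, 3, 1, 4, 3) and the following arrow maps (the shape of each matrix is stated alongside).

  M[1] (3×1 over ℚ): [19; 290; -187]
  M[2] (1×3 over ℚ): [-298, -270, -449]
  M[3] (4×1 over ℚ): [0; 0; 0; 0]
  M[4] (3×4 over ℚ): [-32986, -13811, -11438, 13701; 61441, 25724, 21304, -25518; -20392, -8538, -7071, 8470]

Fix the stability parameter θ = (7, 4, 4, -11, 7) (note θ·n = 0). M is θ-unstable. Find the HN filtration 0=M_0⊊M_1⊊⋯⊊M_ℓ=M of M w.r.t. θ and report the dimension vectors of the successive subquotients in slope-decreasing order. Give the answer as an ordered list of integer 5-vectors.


Interval decomposition of M: I[1,3], I[2,2]^2, I[4,4], I[4,5]^3.
HN type (ℓ=4): μ^(1)=7; μ^(2)=5; μ^(3)=4; μ^(4)=-11

((0, 0, 0, 0, 3); (1, 1, 1, 0, 0); (0, 2, 0, 0, 0); (0, 0, 0, 4, 0))


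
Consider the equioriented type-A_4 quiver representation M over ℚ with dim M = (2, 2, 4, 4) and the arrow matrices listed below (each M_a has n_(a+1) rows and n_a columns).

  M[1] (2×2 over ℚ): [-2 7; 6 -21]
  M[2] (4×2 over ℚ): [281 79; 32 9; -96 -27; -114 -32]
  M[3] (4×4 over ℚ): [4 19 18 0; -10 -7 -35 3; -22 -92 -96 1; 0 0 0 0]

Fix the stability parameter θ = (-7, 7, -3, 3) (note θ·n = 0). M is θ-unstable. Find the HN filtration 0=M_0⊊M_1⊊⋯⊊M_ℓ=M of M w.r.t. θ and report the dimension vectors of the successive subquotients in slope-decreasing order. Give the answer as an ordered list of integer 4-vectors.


Interval decomposition of M: I[1,1], I[1,4], I[2,3], I[3,4]^2, I[4,4].
HN type (ℓ=4): μ^(1)=3; μ^(2)=2; μ^(3)=-3; μ^(4)=-7

((0, 0, 0, 4); (0, 2, 2, 0); (0, 0, 2, 0); (2, 0, 0, 0))


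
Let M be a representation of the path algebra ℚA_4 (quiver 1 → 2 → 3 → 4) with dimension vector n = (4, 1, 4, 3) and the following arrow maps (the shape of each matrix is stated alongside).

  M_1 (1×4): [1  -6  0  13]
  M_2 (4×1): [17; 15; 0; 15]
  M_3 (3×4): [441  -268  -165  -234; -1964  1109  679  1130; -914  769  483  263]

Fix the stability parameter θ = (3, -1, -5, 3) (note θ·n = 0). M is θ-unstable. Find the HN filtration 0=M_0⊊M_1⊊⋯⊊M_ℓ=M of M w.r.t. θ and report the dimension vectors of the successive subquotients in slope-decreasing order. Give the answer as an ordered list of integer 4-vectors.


Via rank(M_{q-1}∘⋯∘M_p): M ≅ I[1,1]^3, I[1,4], I[3,3], I[3,4]^2.
μ_θ-semistable layers: μ^(1)=3; μ^(2)=-1; μ^(3)=-5

((3, 0, 0, 3); (1, 1, 1, 0); (0, 0, 3, 0))


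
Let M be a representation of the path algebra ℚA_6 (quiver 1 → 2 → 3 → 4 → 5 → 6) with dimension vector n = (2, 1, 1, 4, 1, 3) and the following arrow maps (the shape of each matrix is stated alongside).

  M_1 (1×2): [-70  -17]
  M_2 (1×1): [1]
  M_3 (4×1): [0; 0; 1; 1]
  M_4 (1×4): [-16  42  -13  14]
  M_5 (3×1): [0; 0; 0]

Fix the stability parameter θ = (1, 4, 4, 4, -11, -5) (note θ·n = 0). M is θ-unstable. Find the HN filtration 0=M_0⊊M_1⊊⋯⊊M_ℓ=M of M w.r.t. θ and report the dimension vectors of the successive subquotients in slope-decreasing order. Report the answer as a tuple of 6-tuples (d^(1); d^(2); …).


Interval decomposition of M: I[1,1], I[1,5], I[4,4]^3, I[6,6]^3.
HN type (ℓ=4): μ^(1)=4; μ^(2)=1; μ^(3)=2/5; μ^(4)=-5

((0, 0, 0, 3, 0, 0); (1, 0, 0, 0, 0, 0); (1, 1, 1, 1, 1, 0); (0, 0, 0, 0, 0, 3))


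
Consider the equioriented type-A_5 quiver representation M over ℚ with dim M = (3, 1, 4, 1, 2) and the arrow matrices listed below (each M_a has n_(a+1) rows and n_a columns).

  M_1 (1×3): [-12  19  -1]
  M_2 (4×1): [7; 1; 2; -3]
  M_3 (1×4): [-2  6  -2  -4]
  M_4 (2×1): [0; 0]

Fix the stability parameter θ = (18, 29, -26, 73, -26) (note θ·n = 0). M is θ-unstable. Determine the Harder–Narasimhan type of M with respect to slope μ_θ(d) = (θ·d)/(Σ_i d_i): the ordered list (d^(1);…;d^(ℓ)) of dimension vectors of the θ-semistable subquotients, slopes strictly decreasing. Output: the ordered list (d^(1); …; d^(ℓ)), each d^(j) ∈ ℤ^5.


Barcode: M ≅ I[1,1]^2, I[1,3], I[3,3]^2, I[3,4], I[5,5]^2. HN layers by μ_θ (4 steps, strictly decreasing):
  μ^(1)=73; μ^(2)=18; μ^(3)=7; μ^(4)=-26

((0, 0, 0, 1, 0); (2, 0, 0, 0, 0); (1, 1, 1, 0, 0); (0, 0, 3, 0, 2))


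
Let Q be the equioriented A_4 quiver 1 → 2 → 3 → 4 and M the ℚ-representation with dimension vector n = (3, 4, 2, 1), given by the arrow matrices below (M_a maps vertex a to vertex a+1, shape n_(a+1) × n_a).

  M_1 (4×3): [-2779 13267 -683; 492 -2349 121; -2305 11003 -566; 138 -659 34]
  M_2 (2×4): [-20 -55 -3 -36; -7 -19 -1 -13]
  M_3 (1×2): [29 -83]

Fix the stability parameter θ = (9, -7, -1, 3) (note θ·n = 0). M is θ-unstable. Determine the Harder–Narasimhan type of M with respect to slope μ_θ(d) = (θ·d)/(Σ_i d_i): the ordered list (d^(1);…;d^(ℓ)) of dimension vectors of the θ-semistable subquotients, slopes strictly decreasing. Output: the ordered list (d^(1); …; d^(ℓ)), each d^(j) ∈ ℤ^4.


Via rank(M_{q-1}∘⋯∘M_p): M ≅ I[1,2], I[1,3], I[1,4], I[2,2].
μ_θ-semistable layers: μ^(1)=3; μ^(2)=1; μ^(3)=1/3; μ^(4)=-7

((0, 0, 0, 1); (1, 1, 0, 0); (2, 2, 2, 0); (0, 1, 0, 0))


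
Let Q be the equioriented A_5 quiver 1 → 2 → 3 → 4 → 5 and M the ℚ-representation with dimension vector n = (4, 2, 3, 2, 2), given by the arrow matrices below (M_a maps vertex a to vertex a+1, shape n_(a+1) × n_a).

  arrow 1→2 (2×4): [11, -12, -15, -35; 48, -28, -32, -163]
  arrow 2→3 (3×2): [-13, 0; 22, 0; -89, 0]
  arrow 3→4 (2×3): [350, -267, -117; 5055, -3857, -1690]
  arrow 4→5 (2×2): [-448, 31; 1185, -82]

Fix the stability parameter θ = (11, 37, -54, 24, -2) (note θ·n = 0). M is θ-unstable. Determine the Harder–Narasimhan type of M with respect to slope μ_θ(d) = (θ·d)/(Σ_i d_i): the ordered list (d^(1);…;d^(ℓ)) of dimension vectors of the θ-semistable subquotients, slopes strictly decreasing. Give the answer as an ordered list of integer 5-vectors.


Interval decomposition of M: I[1,1]^2, I[1,2], I[1,5], I[3,3], I[3,5].
HN type (ℓ=4): μ^(1)=37; μ^(2)=11; μ^(3)=-2; μ^(4)=-54

((0, 1, 0, 0, 0); (3, 0, 0, 2, 2); (1, 1, 1, 0, 0); (0, 0, 2, 0, 0))


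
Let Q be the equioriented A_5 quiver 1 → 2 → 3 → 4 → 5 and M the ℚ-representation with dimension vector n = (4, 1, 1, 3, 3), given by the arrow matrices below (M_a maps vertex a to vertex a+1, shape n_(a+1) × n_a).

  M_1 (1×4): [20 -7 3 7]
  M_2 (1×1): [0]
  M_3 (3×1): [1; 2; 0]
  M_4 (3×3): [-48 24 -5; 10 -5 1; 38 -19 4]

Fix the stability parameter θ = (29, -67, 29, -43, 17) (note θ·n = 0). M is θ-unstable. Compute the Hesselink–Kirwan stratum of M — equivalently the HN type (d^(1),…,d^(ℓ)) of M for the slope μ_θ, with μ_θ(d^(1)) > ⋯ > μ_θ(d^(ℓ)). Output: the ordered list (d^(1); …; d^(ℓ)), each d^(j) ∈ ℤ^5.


Barcode: M ≅ I[1,1]^3, I[1,2], I[3,4], I[4,5]^2, I[5,5]. HN layers by μ_θ (5 steps, strictly decreasing):
  μ^(1)=29; μ^(2)=17; μ^(3)=-7; μ^(4)=-19; μ^(5)=-43

((3, 0, 0, 0, 0); (0, 0, 0, 0, 3); (0, 0, 1, 1, 0); (1, 1, 0, 0, 0); (0, 0, 0, 2, 0))


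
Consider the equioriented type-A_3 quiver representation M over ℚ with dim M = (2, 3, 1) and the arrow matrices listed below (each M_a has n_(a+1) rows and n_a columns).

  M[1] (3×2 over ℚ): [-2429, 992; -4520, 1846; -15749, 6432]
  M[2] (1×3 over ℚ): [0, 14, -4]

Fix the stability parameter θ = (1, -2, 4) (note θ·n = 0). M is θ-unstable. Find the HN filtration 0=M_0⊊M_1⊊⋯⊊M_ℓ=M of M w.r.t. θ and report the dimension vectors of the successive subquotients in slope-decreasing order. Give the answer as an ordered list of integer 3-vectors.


Via rank(M_{q-1}∘⋯∘M_p): M ≅ I[1,2], I[1,3], I[2,2].
μ_θ-semistable layers: μ^(1)=4; μ^(2)=-1/2; μ^(3)=-2

((0, 0, 1); (2, 2, 0); (0, 1, 0))


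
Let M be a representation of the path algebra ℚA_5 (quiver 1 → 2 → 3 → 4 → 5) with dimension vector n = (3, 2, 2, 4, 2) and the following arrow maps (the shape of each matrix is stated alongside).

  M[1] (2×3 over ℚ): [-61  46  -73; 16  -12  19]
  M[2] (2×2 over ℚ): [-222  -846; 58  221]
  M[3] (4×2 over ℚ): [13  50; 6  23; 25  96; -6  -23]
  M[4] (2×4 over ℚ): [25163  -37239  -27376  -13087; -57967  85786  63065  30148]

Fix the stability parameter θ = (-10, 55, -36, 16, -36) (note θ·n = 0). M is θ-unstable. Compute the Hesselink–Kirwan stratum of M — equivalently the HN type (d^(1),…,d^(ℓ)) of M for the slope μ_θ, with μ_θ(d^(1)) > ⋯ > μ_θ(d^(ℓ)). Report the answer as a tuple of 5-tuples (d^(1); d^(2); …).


Via rank(M_{q-1}∘⋯∘M_p): M ≅ I[1,1], I[1,5]^2, I[4,4]^2.
μ_θ-semistable layers: μ^(1)=16; μ^(2)=-1/4; μ^(3)=-10

((0, 0, 0, 2, 0); (0, 2, 2, 2, 2); (3, 0, 0, 0, 0))


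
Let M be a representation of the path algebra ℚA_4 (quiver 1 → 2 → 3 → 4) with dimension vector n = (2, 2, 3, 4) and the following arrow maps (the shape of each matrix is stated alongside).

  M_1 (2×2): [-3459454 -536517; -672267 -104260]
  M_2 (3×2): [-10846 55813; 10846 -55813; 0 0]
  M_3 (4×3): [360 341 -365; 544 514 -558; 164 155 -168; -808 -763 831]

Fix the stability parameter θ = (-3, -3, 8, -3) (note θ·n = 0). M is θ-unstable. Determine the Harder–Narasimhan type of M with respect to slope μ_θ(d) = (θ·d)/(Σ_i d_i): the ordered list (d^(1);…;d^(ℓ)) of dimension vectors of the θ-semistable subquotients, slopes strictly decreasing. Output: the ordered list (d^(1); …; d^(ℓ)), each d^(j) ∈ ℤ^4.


Barcode: M ≅ I[1,2], I[1,4], I[3,3], I[3,4], I[4,4]^2. HN layers by μ_θ (3 steps, strictly decreasing):
  μ^(1)=8; μ^(2)=5/2; μ^(3)=-3

((0, 0, 1, 0); (0, 0, 2, 2); (2, 2, 0, 2))


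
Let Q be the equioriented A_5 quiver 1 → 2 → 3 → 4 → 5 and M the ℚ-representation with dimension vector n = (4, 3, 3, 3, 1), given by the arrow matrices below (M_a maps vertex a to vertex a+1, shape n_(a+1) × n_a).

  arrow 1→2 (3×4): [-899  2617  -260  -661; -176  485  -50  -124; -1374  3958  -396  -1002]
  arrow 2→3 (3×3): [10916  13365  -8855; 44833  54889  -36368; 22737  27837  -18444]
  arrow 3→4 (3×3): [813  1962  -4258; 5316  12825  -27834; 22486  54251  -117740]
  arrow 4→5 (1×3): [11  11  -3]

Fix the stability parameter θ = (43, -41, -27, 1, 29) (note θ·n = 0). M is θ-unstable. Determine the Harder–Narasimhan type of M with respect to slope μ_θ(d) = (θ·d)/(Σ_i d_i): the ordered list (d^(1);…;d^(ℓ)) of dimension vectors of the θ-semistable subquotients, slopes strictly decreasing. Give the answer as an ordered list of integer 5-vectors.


Barcode: M ≅ I[1,1], I[1,2], I[1,4], I[1,5], I[3,4]. HN layers by μ_θ (5 steps, strictly decreasing):
  μ^(1)=43; μ^(2)=29; μ^(3)=1; μ^(4)=-25/3; μ^(5)=-27

((1, 0, 0, 0, 0); (0, 0, 0, 0, 1); (1, 1, 0, 3, 0); (2, 2, 2, 0, 0); (0, 0, 1, 0, 0))


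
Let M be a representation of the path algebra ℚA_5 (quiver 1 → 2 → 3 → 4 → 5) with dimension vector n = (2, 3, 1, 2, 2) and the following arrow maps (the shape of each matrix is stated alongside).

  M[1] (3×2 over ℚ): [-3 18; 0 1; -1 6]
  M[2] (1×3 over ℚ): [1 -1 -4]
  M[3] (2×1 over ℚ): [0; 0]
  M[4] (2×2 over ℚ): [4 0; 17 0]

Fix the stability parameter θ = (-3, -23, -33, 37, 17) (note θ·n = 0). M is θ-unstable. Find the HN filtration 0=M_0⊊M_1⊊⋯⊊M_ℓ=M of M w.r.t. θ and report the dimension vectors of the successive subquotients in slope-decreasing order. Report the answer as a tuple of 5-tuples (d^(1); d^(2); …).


Barcode: M ≅ I[1,2], I[1,3], I[2,2], I[4,4], I[4,5], I[5,5]. HN layers by μ_θ (6 steps, strictly decreasing):
  μ^(1)=37; μ^(2)=27; μ^(3)=17; μ^(4)=-13; μ^(5)=-59/3; μ^(6)=-23

((0, 0, 0, 1, 0); (0, 0, 0, 1, 1); (0, 0, 0, 0, 1); (1, 1, 0, 0, 0); (1, 1, 1, 0, 0); (0, 1, 0, 0, 0))


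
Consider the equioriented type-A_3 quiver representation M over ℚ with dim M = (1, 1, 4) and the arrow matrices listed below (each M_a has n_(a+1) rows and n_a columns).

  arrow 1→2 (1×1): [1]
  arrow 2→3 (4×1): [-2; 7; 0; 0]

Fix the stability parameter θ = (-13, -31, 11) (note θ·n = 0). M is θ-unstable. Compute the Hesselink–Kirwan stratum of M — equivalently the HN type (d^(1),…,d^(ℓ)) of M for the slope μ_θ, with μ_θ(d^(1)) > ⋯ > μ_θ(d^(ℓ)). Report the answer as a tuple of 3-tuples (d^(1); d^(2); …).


Via rank(M_{q-1}∘⋯∘M_p): M ≅ I[1,3], I[3,3]^3.
μ_θ-semistable layers: μ^(1)=11; μ^(2)=-22

((0, 0, 4); (1, 1, 0))


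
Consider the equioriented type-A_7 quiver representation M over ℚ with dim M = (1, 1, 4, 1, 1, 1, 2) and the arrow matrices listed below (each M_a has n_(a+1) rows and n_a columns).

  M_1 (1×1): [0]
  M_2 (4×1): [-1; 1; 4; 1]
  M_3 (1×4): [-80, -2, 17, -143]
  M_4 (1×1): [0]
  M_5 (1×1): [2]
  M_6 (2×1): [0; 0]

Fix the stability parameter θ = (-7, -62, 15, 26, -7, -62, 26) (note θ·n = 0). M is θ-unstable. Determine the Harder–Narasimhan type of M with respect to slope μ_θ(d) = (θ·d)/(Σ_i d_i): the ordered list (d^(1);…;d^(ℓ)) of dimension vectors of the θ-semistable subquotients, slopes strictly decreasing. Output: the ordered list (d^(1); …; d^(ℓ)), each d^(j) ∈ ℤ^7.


Barcode: M ≅ I[1,1], I[2,4], I[3,3]^3, I[5,6], I[7,7]^2. HN layers by μ_θ (5 steps, strictly decreasing):
  μ^(1)=26; μ^(2)=15; μ^(3)=-7; μ^(4)=-69/2; μ^(5)=-62

((0, 0, 0, 1, 0, 0, 2); (0, 0, 4, 0, 0, 0, 0); (1, 0, 0, 0, 0, 0, 0); (0, 0, 0, 0, 1, 1, 0); (0, 1, 0, 0, 0, 0, 0))


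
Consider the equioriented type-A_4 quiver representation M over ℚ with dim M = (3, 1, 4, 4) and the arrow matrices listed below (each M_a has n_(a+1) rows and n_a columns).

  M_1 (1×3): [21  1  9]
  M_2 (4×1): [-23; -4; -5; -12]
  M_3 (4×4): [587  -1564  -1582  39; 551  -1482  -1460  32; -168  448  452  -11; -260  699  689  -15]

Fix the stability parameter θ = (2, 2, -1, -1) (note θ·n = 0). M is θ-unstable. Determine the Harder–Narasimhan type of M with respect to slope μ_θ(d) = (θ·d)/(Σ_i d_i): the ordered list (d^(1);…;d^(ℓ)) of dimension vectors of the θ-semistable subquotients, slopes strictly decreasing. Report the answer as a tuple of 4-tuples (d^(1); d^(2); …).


Interval decomposition of M: I[1,1]^2, I[1,4], I[3,3], I[3,4]^2, I[4,4].
HN type (ℓ=3): μ^(1)=2; μ^(2)=1/2; μ^(3)=-1

((2, 0, 0, 0); (1, 1, 1, 1); (0, 0, 3, 3))


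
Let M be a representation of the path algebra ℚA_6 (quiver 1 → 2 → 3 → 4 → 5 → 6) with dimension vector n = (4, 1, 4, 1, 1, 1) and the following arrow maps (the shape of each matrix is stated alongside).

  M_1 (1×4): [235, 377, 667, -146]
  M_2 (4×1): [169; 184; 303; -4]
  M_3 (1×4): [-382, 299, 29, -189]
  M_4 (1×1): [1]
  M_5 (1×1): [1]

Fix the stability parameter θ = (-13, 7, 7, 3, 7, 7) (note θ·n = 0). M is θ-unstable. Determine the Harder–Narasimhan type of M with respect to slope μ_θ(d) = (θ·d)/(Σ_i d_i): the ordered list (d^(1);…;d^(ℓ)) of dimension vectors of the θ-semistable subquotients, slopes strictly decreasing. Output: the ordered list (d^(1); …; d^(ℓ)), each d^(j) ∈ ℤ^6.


Via rank(M_{q-1}∘⋯∘M_p): M ≅ I[1,1]^3, I[1,6], I[3,3]^3.
μ_θ-semistable layers: μ^(1)=7; μ^(2)=17/3; μ^(3)=-13

((0, 0, 3, 0, 1, 1); (0, 1, 1, 1, 0, 0); (4, 0, 0, 0, 0, 0))


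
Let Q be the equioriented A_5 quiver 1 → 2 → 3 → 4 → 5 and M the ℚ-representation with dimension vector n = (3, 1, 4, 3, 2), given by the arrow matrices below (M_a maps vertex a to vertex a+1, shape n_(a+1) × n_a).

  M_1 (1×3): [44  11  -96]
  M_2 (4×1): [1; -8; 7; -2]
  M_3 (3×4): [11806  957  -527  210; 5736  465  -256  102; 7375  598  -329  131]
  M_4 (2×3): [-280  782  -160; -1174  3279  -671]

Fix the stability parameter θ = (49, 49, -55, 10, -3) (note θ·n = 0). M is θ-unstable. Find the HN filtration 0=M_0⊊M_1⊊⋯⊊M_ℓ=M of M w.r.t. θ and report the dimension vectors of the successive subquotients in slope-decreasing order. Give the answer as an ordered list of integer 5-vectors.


Barcode: M ≅ I[1,1]^2, I[1,4], I[3,3], I[3,5]^2. HN layers by μ_θ (4 steps, strictly decreasing):
  μ^(1)=49; μ^(2)=53/4; μ^(3)=7/2; μ^(4)=-55

((2, 0, 0, 0, 0); (1, 1, 1, 1, 0); (0, 0, 0, 2, 2); (0, 0, 3, 0, 0))


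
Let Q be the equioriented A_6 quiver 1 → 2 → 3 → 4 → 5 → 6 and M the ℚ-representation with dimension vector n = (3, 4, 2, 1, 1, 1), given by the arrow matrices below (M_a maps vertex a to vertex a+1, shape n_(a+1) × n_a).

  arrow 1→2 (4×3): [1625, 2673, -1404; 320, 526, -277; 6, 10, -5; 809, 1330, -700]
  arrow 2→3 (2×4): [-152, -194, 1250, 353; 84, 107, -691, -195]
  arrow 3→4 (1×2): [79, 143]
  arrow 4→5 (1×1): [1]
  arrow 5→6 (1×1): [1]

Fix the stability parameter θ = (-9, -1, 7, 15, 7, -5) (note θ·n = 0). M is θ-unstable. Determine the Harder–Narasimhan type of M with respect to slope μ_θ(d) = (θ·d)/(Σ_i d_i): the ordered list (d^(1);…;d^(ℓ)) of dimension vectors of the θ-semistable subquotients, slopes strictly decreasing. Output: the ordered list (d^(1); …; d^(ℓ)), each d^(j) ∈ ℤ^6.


Barcode: M ≅ I[1,2], I[1,3], I[1,6], I[2,2]. HN layers by μ_θ (4 steps, strictly decreasing):
  μ^(1)=7; μ^(2)=6; μ^(3)=-1; μ^(4)=-9

((0, 0, 1, 0, 0, 0); (0, 0, 1, 1, 1, 1); (0, 4, 0, 0, 0, 0); (3, 0, 0, 0, 0, 0))


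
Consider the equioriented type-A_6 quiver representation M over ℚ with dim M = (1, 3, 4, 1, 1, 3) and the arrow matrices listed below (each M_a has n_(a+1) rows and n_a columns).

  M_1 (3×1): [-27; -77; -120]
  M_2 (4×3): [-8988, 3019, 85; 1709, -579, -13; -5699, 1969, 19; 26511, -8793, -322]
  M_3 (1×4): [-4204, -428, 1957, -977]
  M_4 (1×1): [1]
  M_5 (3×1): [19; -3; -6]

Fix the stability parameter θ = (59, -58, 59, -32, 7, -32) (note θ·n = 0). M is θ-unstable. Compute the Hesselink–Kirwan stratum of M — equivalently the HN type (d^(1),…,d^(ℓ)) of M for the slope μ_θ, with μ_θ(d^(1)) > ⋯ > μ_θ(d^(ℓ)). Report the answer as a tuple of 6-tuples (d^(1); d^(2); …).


Barcode: M ≅ I[1,3], I[2,3], I[2,6], I[3,3], I[6,6]^2. HN layers by μ_θ (4 steps, strictly decreasing):
  μ^(1)=59; μ^(2)=1/2; μ^(3)=-32; μ^(4)=-58

((0, 0, 3, 0, 0, 0); (1, 1, 1, 1, 1, 1); (0, 0, 0, 0, 0, 2); (0, 2, 0, 0, 0, 0))


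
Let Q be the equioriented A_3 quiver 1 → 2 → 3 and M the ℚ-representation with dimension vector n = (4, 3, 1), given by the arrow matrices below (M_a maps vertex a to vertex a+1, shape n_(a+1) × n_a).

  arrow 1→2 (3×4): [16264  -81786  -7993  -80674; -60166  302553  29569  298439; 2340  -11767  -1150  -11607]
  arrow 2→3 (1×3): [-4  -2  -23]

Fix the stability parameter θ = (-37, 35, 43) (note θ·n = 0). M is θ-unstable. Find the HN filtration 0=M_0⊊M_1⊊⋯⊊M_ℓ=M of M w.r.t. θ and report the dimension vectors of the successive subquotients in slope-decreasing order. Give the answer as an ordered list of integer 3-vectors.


Via rank(M_{q-1}∘⋯∘M_p): M ≅ I[1,1], I[1,2]^2, I[1,3].
μ_θ-semistable layers: μ^(1)=43; μ^(2)=35; μ^(3)=-37

((0, 0, 1); (0, 3, 0); (4, 0, 0))


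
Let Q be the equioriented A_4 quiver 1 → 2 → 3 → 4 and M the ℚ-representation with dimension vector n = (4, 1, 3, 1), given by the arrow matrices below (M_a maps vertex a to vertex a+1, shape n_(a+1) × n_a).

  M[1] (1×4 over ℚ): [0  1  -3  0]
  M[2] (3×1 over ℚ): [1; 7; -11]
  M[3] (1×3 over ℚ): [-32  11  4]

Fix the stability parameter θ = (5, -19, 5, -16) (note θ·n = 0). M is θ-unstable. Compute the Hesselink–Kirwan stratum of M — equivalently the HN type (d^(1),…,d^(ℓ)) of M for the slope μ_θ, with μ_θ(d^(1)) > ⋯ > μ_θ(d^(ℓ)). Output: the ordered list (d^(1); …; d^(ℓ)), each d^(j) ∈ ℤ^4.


Via rank(M_{q-1}∘⋯∘M_p): M ≅ I[1,1]^3, I[1,4], I[3,3]^2.
μ_θ-semistable layers: μ^(1)=5; μ^(2)=-11/2; μ^(3)=-7

((3, 0, 2, 0); (0, 0, 1, 1); (1, 1, 0, 0))


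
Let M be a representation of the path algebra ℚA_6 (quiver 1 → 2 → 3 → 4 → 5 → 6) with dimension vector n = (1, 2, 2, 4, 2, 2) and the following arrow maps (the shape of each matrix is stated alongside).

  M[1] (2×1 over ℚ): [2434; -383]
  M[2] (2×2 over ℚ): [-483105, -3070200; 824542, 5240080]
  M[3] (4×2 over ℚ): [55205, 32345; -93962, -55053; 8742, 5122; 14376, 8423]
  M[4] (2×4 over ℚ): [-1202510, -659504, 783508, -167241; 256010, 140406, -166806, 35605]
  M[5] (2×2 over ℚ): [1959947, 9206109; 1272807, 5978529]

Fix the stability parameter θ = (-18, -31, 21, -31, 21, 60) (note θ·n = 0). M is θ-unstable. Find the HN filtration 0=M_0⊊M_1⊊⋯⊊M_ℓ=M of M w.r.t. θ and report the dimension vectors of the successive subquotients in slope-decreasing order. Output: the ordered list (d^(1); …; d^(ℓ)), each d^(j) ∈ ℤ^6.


Barcode: M ≅ I[1,4], I[2,2], I[3,5], I[4,4], I[4,6], I[6,6]. HN layers by μ_θ (5 steps, strictly decreasing):
  μ^(1)=60; μ^(2)=21; μ^(3)=-5; μ^(4)=-49/2; μ^(5)=-31

((0, 0, 0, 0, 0, 2); (0, 0, 0, 0, 2, 0); (0, 0, 2, 2, 0, 0); (1, 1, 0, 0, 0, 0); (0, 1, 0, 2, 0, 0))


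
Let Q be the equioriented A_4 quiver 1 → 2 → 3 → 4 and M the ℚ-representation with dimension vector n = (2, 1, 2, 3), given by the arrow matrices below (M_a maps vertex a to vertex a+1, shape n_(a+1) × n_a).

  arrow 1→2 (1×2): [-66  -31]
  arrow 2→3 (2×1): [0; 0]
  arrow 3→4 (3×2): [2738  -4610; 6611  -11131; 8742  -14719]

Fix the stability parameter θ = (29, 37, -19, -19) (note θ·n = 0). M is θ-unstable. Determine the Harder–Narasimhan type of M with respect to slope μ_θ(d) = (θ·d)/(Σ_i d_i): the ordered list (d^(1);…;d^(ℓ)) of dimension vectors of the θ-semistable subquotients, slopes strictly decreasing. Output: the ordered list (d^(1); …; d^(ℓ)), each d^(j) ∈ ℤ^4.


Via rank(M_{q-1}∘⋯∘M_p): M ≅ I[1,1], I[1,2], I[3,4]^2, I[4,4].
μ_θ-semistable layers: μ^(1)=37; μ^(2)=29; μ^(3)=-19

((0, 1, 0, 0); (2, 0, 0, 0); (0, 0, 2, 3))
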